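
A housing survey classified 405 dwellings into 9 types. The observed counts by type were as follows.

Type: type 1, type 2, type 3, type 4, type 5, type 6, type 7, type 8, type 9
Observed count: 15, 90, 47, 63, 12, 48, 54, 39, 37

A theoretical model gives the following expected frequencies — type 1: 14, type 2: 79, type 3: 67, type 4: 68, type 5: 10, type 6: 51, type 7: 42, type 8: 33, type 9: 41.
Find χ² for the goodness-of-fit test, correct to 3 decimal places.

χ² = (15−14)²/14 + (90−79)²/79 + (47−67)²/67 + (63−68)²/68 + (12−10)²/10 + (48−51)²/51 + (54−42)²/42 + (39−33)²/33 + (37−41)²/41
   = 0.0714 + 1.5316 + 5.9701 + 0.3676 + 0.4000 + 0.1765 + 3.4286 + 1.0909 + 0.3902
Sum = 13.427

13.427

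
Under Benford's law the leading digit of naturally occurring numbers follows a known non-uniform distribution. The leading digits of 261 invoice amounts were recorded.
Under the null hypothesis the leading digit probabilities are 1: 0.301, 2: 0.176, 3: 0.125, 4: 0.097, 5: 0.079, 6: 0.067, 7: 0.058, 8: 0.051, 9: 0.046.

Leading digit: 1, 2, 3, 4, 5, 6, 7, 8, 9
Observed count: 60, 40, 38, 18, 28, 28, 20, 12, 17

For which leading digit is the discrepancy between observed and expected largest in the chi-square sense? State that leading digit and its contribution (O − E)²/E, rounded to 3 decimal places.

6, 6.320

Expected counts E_i = n·p_i: 261×0.301 = 78.561, 261×0.176 = 45.936, 261×0.125 = 32.625, 261×0.097 = 25.317, 261×0.079 = 20.619, 261×0.067 = 17.487, 261×0.058 = 15.138, 261×0.051 = 13.311, 261×0.046 = 12.006.
χ² = (60−78.561)²/78.561 + (40−45.936)²/45.936 + (38−32.625)²/32.625 + (18−25.317)²/25.317 + (28−20.619)²/20.619 + (28−17.487)²/17.487 + (20−15.138)²/15.138 + (12−13.311)²/13.311 + (17−12.006)²/12.006
   = 4.3853 + 0.7671 + 0.8855 + 2.1147 + 2.6422 + 6.3203 + 1.5616 + 0.1291 + 2.0773
The largest term is for 6: 6.320.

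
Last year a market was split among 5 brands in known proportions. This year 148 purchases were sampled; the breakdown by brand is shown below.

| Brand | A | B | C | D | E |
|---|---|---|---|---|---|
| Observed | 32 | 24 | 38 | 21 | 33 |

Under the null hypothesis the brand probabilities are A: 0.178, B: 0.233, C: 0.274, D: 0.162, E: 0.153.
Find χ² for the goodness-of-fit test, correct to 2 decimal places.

Expected counts E_i = n·p_i: 148×0.178 = 26.344, 148×0.233 = 34.484, 148×0.274 = 40.552, 148×0.162 = 23.976, 148×0.153 = 22.644.
cat         O        E   (O−E)²/E
A          32   26.344      1.214
B          24   34.484      3.187
C          38   40.552      0.161
D          21   23.976      0.369
E          33   22.644      4.736
Sum = 9.67

9.67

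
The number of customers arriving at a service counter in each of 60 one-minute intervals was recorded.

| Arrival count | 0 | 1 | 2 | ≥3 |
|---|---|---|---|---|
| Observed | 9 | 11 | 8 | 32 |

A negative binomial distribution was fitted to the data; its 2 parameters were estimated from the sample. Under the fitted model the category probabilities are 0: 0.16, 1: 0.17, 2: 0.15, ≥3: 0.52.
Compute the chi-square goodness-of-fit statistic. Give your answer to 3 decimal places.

0.232

Expected counts E_i = n·p_i: 60×0.16 = 9.6, 60×0.17 = 10.2, 60×0.15 = 9, 60×0.52 = 31.2.
cat         O        E   (O−E)²/E
0           9      9.6     0.0375
1          11     10.2     0.0627
2           8        9     0.1111
≥3         32     31.2     0.0205
Sum = 0.232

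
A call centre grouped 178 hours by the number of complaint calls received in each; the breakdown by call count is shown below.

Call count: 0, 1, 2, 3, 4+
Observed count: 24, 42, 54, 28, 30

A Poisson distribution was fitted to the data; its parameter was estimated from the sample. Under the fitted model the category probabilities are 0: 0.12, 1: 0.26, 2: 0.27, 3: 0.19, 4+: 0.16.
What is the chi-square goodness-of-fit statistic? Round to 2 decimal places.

2.54

Expected counts E_i = n·p_i: 178×0.12 = 21.36, 178×0.26 = 46.28, 178×0.27 = 48.06, 178×0.19 = 33.82, 178×0.16 = 28.48.
0: (24 − 21.36)²/21.36 = 6.9696/21.36 = 0.326
1: (42 − 46.28)²/46.28 = 18.3184/46.28 = 0.396
2: (54 − 48.06)²/48.06 = 35.2836/48.06 = 0.734
3: (28 − 33.82)²/33.82 = 33.8724/33.82 = 1.002
4+: (30 − 28.48)²/28.48 = 2.3104/28.48 = 0.081
Sum = 2.54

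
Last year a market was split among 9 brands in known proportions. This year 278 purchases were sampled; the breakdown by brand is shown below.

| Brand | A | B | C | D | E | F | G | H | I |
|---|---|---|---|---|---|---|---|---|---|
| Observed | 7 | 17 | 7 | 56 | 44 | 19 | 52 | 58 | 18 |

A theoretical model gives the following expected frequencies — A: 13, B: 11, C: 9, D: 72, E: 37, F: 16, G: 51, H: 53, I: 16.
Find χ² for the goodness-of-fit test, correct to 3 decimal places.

12.670

A: (7 − 13)²/13 = 36/13 = 2.7692
B: (17 − 11)²/11 = 36/11 = 3.2727
C: (7 − 9)²/9 = 4/9 = 0.4444
D: (56 − 72)²/72 = 256/72 = 3.5556
E: (44 − 37)²/37 = 49/37 = 1.3243
F: (19 − 16)²/16 = 9/16 = 0.5625
G: (52 − 51)²/51 = 1/51 = 0.0196
H: (58 − 53)²/53 = 25/53 = 0.4717
I: (18 − 16)²/16 = 4/16 = 0.2500
Sum = 12.670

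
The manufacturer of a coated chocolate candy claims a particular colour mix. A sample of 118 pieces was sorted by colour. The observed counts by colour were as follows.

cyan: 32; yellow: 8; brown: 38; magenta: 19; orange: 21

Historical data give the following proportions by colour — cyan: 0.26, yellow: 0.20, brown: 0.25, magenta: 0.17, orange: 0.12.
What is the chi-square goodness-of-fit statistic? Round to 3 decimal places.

16.178

Expected counts E_i = n·p_i: 118×0.26 = 30.68, 118×0.20 = 23.6, 118×0.25 = 29.5, 118×0.17 = 20.06, 118×0.12 = 14.16.
cat          O        E   (O−E)²/E
cyan        32    30.68     0.0568
yellow       8     23.6    10.3119
brown       38     29.5     2.4492
magenta     19    20.06     0.0560
orange      21    14.16     3.3041
Sum = 16.178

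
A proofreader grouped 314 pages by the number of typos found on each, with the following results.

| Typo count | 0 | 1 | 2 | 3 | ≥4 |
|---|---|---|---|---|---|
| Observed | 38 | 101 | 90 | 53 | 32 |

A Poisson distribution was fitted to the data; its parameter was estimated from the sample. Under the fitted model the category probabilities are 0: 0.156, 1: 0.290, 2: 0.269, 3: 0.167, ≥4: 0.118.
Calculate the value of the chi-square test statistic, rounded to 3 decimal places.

Expected counts E_i = n·p_i: 314×0.156 = 48.984, 314×0.290 = 91.06, 314×0.269 = 84.466, 314×0.167 = 52.438, 314×0.118 = 37.052.
0: (38 − 48.984)²/48.984 = 120.648256/48.984 = 2.4630
1: (101 − 91.06)²/91.06 = 98.8036/91.06 = 1.0850
2: (90 − 84.466)²/84.466 = 30.625156/84.466 = 0.3626
3: (53 − 52.438)²/52.438 = 0.315844/52.438 = 0.0060
≥4: (32 − 37.052)²/37.052 = 25.522704/37.052 = 0.6888
Sum = 4.605

4.605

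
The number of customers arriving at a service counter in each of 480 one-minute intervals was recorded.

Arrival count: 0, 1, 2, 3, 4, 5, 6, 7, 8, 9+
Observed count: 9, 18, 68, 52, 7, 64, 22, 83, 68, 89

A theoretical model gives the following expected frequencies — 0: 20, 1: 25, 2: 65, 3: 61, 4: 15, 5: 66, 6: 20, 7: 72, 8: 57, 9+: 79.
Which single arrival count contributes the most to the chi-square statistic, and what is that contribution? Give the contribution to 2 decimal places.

0, 6.05

0: (9 − 20)²/20 = 121/20 = 6.050
1: (18 − 25)²/25 = 49/25 = 1.960
2: (68 − 65)²/65 = 9/65 = 0.138
3: (52 − 61)²/61 = 81/61 = 1.328
4: (7 − 15)²/15 = 64/15 = 4.267
5: (64 − 66)²/66 = 4/66 = 0.061
6: (22 − 20)²/20 = 4/20 = 0.200
7: (83 − 72)²/72 = 121/72 = 1.681
8: (68 − 57)²/57 = 121/57 = 2.123
9+: (89 − 79)²/79 = 100/79 = 1.266
The largest term is for 0: 6.05.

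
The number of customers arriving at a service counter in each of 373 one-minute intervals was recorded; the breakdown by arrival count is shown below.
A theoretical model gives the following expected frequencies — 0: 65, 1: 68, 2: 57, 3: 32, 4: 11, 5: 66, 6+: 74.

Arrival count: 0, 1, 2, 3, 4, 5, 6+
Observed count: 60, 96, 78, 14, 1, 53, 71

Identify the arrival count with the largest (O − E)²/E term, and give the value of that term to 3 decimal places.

1, 11.529

cat         O        E   (O−E)²/E
0          60       65     0.3846
1          96       68    11.5294
2          78       57     7.7368
3          14       32    10.1250
4           1       11     9.0909
5          53       66     2.5606
6+         71       74     0.1216
The largest term is for 1: 11.529.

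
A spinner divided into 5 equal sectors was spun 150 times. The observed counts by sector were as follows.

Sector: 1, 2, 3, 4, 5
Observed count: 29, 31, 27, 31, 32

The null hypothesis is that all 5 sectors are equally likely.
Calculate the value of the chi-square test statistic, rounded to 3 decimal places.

0.533

Under H₀ each category has probability 1/5, so each expected count is 150/5 = 30.
cat         O        E   (O−E)²/E
1          29       30     0.0333
2          31       30     0.0333
3          27       30     0.3000
4          31       30     0.0333
5          32       30     0.1333
Sum = 0.533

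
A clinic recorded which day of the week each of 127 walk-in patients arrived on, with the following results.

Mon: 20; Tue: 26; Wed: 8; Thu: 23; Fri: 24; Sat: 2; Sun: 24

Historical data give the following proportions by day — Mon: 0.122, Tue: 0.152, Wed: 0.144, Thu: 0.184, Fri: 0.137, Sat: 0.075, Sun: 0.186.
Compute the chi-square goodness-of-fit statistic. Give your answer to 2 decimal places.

17.88

Expected counts E_i = n·p_i: 127×0.122 = 15.494, 127×0.152 = 19.304, 127×0.144 = 18.288, 127×0.184 = 23.368, 127×0.137 = 17.399, 127×0.075 = 9.525, 127×0.186 = 23.622.
Mon: (20 − 15.494)²/15.494 = 20.304036/15.494 = 1.310
Tue: (26 − 19.304)²/19.304 = 44.836416/19.304 = 2.323
Wed: (8 − 18.288)²/18.288 = 105.842944/18.288 = 5.788
Thu: (23 − 23.368)²/23.368 = 0.135424/23.368 = 0.006
Fri: (24 − 17.399)²/17.399 = 43.573201/17.399 = 2.504
Sat: (2 − 9.525)²/9.525 = 56.625625/9.525 = 5.945
Sun: (24 − 23.622)²/23.622 = 0.142884/23.622 = 0.006
Sum = 17.88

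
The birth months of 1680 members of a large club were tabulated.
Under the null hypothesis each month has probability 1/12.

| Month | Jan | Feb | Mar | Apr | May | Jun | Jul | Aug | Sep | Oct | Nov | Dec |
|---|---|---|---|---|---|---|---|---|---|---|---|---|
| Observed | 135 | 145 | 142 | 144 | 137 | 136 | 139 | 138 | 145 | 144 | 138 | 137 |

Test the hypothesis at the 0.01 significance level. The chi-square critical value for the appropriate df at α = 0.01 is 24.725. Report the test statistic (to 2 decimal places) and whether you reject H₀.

Expected count for each of the 12 categories: 1680/12 = 140.
Jan: (135 − 140)²/140 = 25/140 = 0.179
Feb: (145 − 140)²/140 = 25/140 = 0.179
Mar: (142 − 140)²/140 = 4/140 = 0.029
Apr: (144 − 140)²/140 = 16/140 = 0.114
May: (137 − 140)²/140 = 9/140 = 0.064
Jun: (136 − 140)²/140 = 16/140 = 0.114
Jul: (139 − 140)²/140 = 1/140 = 0.007
Aug: (138 − 140)²/140 = 4/140 = 0.029
Sep: (145 − 140)²/140 = 25/140 = 0.179
Oct: (144 − 140)²/140 = 16/140 = 0.114
Nov: (138 − 140)²/140 = 4/140 = 0.029
Dec: (137 − 140)²/140 = 9/140 = 0.064
Sum = 1.10
df = 11. Since 1.10 < 24.725, we do not reject H₀.

1.10; do not reject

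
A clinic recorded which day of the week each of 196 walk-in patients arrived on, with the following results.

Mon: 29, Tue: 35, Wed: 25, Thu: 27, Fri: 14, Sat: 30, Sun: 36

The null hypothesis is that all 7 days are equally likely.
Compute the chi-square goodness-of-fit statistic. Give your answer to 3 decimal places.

11.571

Expected count for each of the 7 categories: 196/7 = 28.
cat         O        E   (O−E)²/E
Mon        29       28     0.0357
Tue        35       28     1.7500
Wed        25       28     0.3214
Thu        27       28     0.0357
Fri        14       28     7.0000
Sat        30       28     0.1429
Sun        36       28     2.2857
Sum = 11.571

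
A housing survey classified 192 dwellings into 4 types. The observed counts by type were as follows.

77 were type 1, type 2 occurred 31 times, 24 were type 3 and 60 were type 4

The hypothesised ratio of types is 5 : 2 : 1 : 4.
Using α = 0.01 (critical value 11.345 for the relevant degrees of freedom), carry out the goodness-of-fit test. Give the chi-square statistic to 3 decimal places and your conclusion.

Ratio total = 12. Expected counts: 192×5/12 = 80, 192×2/12 = 32, 192×1/12 = 16, 192×4/12 = 64.
cat         O        E   (O−E)²/E
type 1     77       80     0.1125
type 2     31       32     0.0313
type 3     24       16     4.0000
type 4     60       64     0.2500
Sum = 4.394
df = 3. Since 4.394 < 11.345, we do not reject H₀.

4.394; do not reject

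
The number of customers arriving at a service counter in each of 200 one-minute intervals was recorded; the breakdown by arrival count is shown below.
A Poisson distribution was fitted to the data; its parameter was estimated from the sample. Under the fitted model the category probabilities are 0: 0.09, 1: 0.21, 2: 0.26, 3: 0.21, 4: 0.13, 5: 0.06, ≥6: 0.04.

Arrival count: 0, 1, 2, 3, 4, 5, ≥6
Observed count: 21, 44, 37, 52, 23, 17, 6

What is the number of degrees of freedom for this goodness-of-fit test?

There are k = 7 categories and 1 parameter estimated from the data, so df = 7 − 1 − 1 = 5.

5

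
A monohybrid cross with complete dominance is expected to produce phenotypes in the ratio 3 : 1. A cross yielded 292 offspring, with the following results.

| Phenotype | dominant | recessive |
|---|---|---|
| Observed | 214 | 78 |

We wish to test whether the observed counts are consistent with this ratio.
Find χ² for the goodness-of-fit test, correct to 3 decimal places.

0.457

Ratio total = 4. Expected counts: 292×3/4 = 219, 292×1/4 = 73.
dominant: (214 − 219)²/219 = 25/219 = 0.1142
recessive: (78 − 73)²/73 = 25/73 = 0.3425
Sum = 0.457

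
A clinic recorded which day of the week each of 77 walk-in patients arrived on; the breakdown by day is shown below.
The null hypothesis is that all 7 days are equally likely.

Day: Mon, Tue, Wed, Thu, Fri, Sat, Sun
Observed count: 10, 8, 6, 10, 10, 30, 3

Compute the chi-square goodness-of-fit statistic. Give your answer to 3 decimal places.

Expected count for each of the 7 categories: 77/7 = 11.
cat         O        E   (O−E)²/E
Mon        10       11     0.0909
Tue         8       11     0.8182
Wed         6       11     2.2727
Thu        10       11     0.0909
Fri        10       11     0.0909
Sat        30       11    32.8182
Sun         3       11     5.8182
Sum = 42.000

42.000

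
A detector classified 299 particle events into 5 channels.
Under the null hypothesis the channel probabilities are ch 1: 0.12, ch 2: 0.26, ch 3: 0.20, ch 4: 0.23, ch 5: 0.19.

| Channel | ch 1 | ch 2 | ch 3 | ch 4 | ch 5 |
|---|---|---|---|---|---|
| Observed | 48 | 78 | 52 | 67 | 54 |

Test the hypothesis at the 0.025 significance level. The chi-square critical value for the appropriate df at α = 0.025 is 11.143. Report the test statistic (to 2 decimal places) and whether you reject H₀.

Expected counts E_i = n·p_i: 299×0.12 = 35.88, 299×0.26 = 77.74, 299×0.20 = 59.8, 299×0.23 = 68.77, 299×0.19 = 56.81.
ch 1: (48 − 35.88)²/35.88 = 146.8944/35.88 = 4.094
ch 2: (78 − 77.74)²/77.74 = 0.0676/77.74 = 0.001
ch 3: (52 − 59.8)²/59.8 = 60.84/59.8 = 1.017
ch 4: (67 − 68.77)²/68.77 = 3.1329/68.77 = 0.046
ch 5: (54 − 56.81)²/56.81 = 7.8961/56.81 = 0.139
Sum = 5.30
df = 4. Since 5.30 < 11.143, we do not reject H₀.

5.30; do not reject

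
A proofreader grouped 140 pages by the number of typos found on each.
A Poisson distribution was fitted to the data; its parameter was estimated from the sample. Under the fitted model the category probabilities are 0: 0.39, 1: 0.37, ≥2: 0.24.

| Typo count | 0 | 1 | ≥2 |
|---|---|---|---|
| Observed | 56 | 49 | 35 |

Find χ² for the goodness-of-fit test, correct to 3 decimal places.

0.246

Expected counts E_i = n·p_i: 140×0.39 = 54.6, 140×0.37 = 51.8, 140×0.24 = 33.6.
0: (56 − 54.6)²/54.6 = 1.96/54.6 = 0.0359
1: (49 − 51.8)²/51.8 = 7.84/51.8 = 0.1514
≥2: (35 − 33.6)²/33.6 = 1.96/33.6 = 0.0583
Sum = 0.246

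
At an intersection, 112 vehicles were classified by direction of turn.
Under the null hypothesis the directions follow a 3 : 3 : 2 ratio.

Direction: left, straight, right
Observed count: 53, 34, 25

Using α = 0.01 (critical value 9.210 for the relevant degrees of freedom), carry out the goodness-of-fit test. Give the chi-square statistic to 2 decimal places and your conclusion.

Ratio total = 8. Expected counts: 112×3/8 = 42, 112×3/8 = 42, 112×2/8 = 28.
χ² = (53−42)²/42 + (34−42)²/42 + (25−28)²/28
   = 2.881 + 1.524 + 0.321
Sum = 4.73
df = 2. Since 4.73 < 9.210, we do not reject H₀.

4.73; do not reject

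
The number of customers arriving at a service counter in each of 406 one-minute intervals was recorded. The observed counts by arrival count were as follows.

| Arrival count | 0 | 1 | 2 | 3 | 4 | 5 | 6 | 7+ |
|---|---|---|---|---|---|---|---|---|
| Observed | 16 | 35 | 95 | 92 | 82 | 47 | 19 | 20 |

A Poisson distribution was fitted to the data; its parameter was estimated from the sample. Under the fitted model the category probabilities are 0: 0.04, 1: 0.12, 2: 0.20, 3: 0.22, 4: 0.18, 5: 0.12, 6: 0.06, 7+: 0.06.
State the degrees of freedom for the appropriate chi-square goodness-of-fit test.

6

There are k = 8 categories and 1 parameter estimated from the data, so df = 8 − 1 − 1 = 6.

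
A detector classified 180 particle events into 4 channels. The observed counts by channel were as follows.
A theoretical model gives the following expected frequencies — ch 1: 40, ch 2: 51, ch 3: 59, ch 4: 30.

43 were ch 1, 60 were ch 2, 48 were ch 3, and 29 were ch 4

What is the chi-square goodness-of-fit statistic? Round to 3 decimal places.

cat         O        E   (O−E)²/E
ch 1       43       40     0.2250
ch 2       60       51     1.5882
ch 3       48       59     2.0508
ch 4       29       30     0.0333
Sum = 3.897

3.897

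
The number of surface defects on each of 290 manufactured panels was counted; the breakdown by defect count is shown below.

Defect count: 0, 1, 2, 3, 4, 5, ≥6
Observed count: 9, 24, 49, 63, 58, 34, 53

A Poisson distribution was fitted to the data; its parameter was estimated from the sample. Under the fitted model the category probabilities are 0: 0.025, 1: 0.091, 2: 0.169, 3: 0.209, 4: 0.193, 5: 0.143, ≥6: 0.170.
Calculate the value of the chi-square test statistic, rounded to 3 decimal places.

Expected counts E_i = n·p_i: 290×0.025 = 7.25, 290×0.091 = 26.39, 290×0.169 = 49.01, 290×0.209 = 60.61, 290×0.193 = 55.97, 290×0.143 = 41.47, 290×0.170 = 49.3.
0: (9 − 7.25)²/7.25 = 3.0625/7.25 = 0.4224
1: (24 − 26.39)²/26.39 = 5.7121/26.39 = 0.2164
2: (49 − 49.01)²/49.01 = 0.0001/49.01 = 0.0000
3: (63 − 60.61)²/60.61 = 5.7121/60.61 = 0.0942
4: (58 − 55.97)²/55.97 = 4.1209/55.97 = 0.0736
5: (34 − 41.47)²/41.47 = 55.8009/41.47 = 1.3456
≥6: (53 − 49.3)²/49.3 = 13.69/49.3 = 0.2777
Sum = 2.430

2.430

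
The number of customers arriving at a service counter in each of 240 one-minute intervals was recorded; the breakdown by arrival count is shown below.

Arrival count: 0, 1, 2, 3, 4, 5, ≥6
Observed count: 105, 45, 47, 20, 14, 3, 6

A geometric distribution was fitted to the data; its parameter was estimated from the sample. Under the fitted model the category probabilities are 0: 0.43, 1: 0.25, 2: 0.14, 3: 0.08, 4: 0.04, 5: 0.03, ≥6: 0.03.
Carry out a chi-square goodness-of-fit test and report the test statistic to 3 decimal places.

13.825

Expected counts E_i = n·p_i: 240×0.43 = 103.2, 240×0.25 = 60, 240×0.14 = 33.6, 240×0.08 = 19.2, 240×0.04 = 9.6, 240×0.03 = 7.2, 240×0.03 = 7.2.
χ² = (105−103.2)²/103.2 + (45−60)²/60 + (47−33.6)²/33.6 + (20−19.2)²/19.2 + (14−9.6)²/9.6 + (3−7.2)²/7.2 + (6−7.2)²/7.2
   = 0.0314 + 3.7500 + 5.3440 + 0.0333 + 2.0167 + 2.4500 + 0.2000
Sum = 13.825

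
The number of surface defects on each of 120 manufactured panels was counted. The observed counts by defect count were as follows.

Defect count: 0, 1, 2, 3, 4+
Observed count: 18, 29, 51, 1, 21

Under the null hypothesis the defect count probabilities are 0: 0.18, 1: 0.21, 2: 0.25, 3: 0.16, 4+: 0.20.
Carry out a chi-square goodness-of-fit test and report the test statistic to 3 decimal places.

Expected counts E_i = n·p_i: 120×0.18 = 21.6, 120×0.21 = 25.2, 120×0.25 = 30, 120×0.16 = 19.2, 120×0.20 = 24.
cat         O        E   (O−E)²/E
0          18     21.6     0.6000
1          29     25.2     0.5730
2          51       30    14.7000
3           1     19.2    17.2521
4+         21       24     0.3750
Sum = 33.500

33.500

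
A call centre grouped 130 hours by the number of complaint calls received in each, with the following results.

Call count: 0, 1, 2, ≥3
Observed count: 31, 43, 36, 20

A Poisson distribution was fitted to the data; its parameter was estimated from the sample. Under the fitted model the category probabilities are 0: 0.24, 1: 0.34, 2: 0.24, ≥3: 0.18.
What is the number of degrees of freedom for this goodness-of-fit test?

There are k = 4 categories and 1 parameter estimated from the data, so df = 4 − 1 − 1 = 2.

2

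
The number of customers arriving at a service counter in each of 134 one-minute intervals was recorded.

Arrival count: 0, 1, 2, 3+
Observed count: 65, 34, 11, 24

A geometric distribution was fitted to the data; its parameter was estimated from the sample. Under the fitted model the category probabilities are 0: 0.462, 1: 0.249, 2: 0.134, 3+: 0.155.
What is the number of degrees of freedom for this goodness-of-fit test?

There are k = 4 categories and 1 parameter estimated from the data, so df = 4 − 1 − 1 = 2.

2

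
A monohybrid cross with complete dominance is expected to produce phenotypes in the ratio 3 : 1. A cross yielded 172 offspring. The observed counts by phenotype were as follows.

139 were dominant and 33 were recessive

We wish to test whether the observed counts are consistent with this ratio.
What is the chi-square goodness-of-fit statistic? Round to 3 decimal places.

3.101

Ratio total = 4. Expected counts: 172×3/4 = 129, 172×1/4 = 43.
dominant: (139 − 129)²/129 = 100/129 = 0.7752
recessive: (33 − 43)²/43 = 100/43 = 2.3256
Sum = 3.101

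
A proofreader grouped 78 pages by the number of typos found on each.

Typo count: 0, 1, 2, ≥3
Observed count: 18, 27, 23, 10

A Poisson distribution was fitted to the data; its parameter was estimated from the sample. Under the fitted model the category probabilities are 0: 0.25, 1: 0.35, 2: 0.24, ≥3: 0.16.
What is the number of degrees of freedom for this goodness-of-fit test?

2

There are k = 4 categories and 1 parameter estimated from the data, so df = 4 − 1 − 1 = 2.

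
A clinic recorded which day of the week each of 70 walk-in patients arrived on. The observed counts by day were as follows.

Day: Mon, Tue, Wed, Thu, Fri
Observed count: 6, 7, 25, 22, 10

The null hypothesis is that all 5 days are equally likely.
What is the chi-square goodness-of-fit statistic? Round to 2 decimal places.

Under H₀ each category has probability 1/5, so each expected count is 70/5 = 14.
cat         O        E   (O−E)²/E
Mon         6       14      4.571
Tue         7       14      3.500
Wed        25       14      8.643
Thu        22       14      4.571
Fri        10       14      1.143
Sum = 22.43

22.43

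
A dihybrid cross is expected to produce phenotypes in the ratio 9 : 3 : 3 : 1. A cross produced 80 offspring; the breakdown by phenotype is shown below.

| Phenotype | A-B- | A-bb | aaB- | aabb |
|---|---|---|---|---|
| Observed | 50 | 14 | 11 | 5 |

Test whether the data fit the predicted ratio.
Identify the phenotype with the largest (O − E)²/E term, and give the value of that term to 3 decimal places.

Ratio total = 16. Expected counts: 80×9/16 = 45, 80×3/16 = 15, 80×3/16 = 15, 80×1/16 = 5.
A-B-: (50 − 45)²/45 = 25/45 = 0.5556
A-bb: (14 − 15)²/15 = 1/15 = 0.0667
aaB-: (11 − 15)²/15 = 16/15 = 1.0667
aabb: (5 − 5)²/5 = 0/5 = 0.0000
The largest term is for aaB-: 1.067.

aaB-, 1.067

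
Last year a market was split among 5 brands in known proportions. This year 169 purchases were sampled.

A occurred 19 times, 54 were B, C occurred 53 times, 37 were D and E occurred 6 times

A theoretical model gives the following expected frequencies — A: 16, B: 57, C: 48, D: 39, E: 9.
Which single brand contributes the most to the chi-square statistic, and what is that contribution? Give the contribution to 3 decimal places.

A: (19 − 16)²/16 = 9/16 = 0.5625
B: (54 − 57)²/57 = 9/57 = 0.1579
C: (53 − 48)²/48 = 25/48 = 0.5208
D: (37 − 39)²/39 = 4/39 = 0.1026
E: (6 − 9)²/9 = 9/9 = 1.0000
The largest term is for E: 1.000.

E, 1.000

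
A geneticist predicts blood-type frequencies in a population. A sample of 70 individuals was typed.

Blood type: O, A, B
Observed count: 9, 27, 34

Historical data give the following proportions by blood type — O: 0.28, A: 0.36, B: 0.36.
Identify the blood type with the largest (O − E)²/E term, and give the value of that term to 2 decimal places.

O, 5.73

Expected counts E_i = n·p_i: 70×0.28 = 19.6, 70×0.36 = 25.2, 70×0.36 = 25.2.
O: (9 − 19.6)²/19.6 = 112.36/19.6 = 5.733
A: (27 − 25.2)²/25.2 = 3.24/25.2 = 0.129
B: (34 − 25.2)²/25.2 = 77.44/25.2 = 3.073
The largest term is for O: 5.73.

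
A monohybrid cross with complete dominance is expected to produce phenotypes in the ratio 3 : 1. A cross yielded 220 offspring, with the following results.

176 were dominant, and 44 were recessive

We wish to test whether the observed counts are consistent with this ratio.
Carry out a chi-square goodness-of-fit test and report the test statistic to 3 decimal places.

Ratio total = 4. Expected counts: 220×3/4 = 165, 220×1/4 = 55.
dominant: (176 − 165)²/165 = 121/165 = 0.7333
recessive: (44 − 55)²/55 = 121/55 = 2.2000
Sum = 2.933

2.933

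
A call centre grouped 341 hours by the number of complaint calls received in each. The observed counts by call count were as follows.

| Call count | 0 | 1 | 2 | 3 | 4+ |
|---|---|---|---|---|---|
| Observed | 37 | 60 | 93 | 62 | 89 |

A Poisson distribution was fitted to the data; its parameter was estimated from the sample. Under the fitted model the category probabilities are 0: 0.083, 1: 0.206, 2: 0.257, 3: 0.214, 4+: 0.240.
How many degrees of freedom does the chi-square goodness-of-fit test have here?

There are k = 5 categories and 1 parameter estimated from the data, so df = 5 − 1 − 1 = 3.

3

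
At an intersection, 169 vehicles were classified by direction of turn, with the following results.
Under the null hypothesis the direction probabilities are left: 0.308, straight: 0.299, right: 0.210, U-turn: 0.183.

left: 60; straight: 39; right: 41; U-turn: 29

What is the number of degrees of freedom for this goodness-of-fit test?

There are k = 4 categories and no parameters were estimated from the data, so df = 4 − 1 = 3.

3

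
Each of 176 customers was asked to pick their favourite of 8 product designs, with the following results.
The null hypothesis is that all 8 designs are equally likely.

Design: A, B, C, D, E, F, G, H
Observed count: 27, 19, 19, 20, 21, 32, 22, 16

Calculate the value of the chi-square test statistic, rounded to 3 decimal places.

8.364

Expected count for each of the 8 categories: 176/8 = 22.
cat         O        E   (O−E)²/E
A          27       22     1.1364
B          19       22     0.4091
C          19       22     0.4091
D          20       22     0.1818
E          21       22     0.0455
F          32       22     4.5455
G          22       22     0.0000
H          16       22     1.6364
Sum = 8.364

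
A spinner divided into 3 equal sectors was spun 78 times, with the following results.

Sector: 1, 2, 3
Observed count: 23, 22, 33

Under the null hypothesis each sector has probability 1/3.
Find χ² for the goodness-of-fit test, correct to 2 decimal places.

Under H₀ each category has probability 1/3, so each expected count is 78/3 = 26.
1: (23 − 26)²/26 = 9/26 = 0.346
2: (22 − 26)²/26 = 16/26 = 0.615
3: (33 − 26)²/26 = 49/26 = 1.885
Sum = 2.85

2.85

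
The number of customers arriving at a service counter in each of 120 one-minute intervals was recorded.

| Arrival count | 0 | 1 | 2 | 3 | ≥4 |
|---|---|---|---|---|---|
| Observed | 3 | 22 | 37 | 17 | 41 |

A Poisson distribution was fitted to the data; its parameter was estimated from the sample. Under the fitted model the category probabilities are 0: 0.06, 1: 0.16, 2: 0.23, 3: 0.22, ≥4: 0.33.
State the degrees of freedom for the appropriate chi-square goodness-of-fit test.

3

There are k = 5 categories and 1 parameter estimated from the data, so df = 5 − 1 − 1 = 3.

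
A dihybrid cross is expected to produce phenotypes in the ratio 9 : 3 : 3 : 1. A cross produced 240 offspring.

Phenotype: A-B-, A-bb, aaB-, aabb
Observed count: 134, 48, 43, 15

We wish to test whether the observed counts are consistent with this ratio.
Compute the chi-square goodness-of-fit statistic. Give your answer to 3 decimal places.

Ratio total = 16. Expected counts: 240×9/16 = 135, 240×3/16 = 45, 240×3/16 = 45, 240×1/16 = 15.
A-B-: (134 − 135)²/135 = 1/135 = 0.0074
A-bb: (48 − 45)²/45 = 9/45 = 0.2000
aaB-: (43 − 45)²/45 = 4/45 = 0.0889
aabb: (15 − 15)²/15 = 0/15 = 0.0000
Sum = 0.296

0.296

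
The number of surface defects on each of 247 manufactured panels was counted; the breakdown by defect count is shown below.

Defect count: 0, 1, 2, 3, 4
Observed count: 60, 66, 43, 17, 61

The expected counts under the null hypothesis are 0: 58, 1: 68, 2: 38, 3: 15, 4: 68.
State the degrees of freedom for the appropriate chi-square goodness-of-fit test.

There are k = 5 categories and no parameters were estimated from the data, so df = 5 − 1 = 4.

4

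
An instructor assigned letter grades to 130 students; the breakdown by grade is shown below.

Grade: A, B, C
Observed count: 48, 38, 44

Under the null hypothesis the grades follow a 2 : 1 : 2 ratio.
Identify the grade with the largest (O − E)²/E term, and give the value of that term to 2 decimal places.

Ratio total = 5. Expected counts: 130×2/5 = 52, 130×1/5 = 26, 130×2/5 = 52.
cat         O        E   (O−E)²/E
A          48       52      0.308
B          38       26      5.538
C          44       52      1.231
The largest term is for B: 5.54.

B, 5.54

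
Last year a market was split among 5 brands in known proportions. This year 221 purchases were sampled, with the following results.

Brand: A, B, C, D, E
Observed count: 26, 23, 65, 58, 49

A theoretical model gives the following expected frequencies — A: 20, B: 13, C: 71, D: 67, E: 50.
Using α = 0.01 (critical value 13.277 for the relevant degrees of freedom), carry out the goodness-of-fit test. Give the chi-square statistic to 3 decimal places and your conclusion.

cat         O        E   (O−E)²/E
A          26       20     1.8000
B          23       13     7.6923
C          65       71     0.5070
D          58       67     1.2090
E          49       50     0.0200
Sum = 11.228
df = 4. Since 11.228 < 13.277, we do not reject H₀.

11.228; do not reject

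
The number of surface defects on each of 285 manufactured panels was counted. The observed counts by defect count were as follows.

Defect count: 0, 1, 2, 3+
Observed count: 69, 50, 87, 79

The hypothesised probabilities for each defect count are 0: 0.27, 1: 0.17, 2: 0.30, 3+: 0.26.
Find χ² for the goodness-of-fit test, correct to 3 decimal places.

1.221

Expected counts E_i = n·p_i: 285×0.27 = 76.95, 285×0.17 = 48.45, 285×0.30 = 85.5, 285×0.26 = 74.1.
χ² = (69−76.95)²/76.95 + (50−48.45)²/48.45 + (87−85.5)²/85.5 + (79−74.1)²/74.1
   = 0.8213 + 0.0496 + 0.0263 + 0.3240
Sum = 1.221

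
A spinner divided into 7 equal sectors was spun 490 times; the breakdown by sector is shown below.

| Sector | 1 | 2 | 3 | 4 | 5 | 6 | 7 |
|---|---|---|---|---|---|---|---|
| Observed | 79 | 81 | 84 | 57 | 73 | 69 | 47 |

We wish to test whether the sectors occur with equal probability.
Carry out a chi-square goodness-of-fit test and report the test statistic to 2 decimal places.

15.80

Expected count for each of the 7 categories: 490/7 = 70.
1: (79 − 70)²/70 = 81/70 = 1.157
2: (81 − 70)²/70 = 121/70 = 1.729
3: (84 − 70)²/70 = 196/70 = 2.800
4: (57 − 70)²/70 = 169/70 = 2.414
5: (73 − 70)²/70 = 9/70 = 0.129
6: (69 − 70)²/70 = 1/70 = 0.014
7: (47 − 70)²/70 = 529/70 = 7.557
Sum = 15.80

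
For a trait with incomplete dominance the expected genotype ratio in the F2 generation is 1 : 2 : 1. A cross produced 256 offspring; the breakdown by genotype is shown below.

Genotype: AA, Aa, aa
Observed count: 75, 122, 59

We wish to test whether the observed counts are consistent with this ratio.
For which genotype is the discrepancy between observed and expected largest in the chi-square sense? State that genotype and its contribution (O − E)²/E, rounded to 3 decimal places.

AA, 1.891

Ratio total = 4. Expected counts: 256×1/4 = 64, 256×2/4 = 128, 256×1/4 = 64.
χ² = (75−64)²/64 + (122−128)²/128 + (59−64)²/64
   = 1.8906 + 0.2813 + 0.3906
The largest term is for AA: 1.891.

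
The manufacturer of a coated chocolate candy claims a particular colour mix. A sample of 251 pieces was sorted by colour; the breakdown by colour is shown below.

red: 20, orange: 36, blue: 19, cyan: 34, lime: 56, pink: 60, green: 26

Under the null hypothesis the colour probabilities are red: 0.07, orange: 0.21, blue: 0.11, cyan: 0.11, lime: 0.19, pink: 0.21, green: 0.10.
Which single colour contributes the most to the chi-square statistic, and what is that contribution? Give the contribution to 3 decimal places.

Expected counts E_i = n·p_i: 251×0.07 = 17.57, 251×0.21 = 52.71, 251×0.11 = 27.61, 251×0.11 = 27.61, 251×0.19 = 47.69, 251×0.21 = 52.71, 251×0.10 = 25.1.
red: (20 − 17.57)²/17.57 = 5.9049/17.57 = 0.3361
orange: (36 − 52.71)²/52.71 = 279.2241/52.71 = 5.2974
blue: (19 − 27.61)²/27.61 = 74.1321/27.61 = 2.6850
cyan: (34 − 27.61)²/27.61 = 40.8321/27.61 = 1.4789
lime: (56 − 47.69)²/47.69 = 69.0561/47.69 = 1.4480
pink: (60 − 52.71)²/52.71 = 53.1441/52.71 = 1.0082
green: (26 − 25.1)²/25.1 = 0.81/25.1 = 0.0323
The largest term is for orange: 5.297.

orange, 5.297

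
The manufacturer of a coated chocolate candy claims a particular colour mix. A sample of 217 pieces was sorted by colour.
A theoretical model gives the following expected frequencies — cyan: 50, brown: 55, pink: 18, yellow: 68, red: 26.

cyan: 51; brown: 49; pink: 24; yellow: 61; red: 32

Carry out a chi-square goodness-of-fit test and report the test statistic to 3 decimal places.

4.780

cyan: (51 − 50)²/50 = 1/50 = 0.0200
brown: (49 − 55)²/55 = 36/55 = 0.6545
pink: (24 − 18)²/18 = 36/18 = 2.0000
yellow: (61 − 68)²/68 = 49/68 = 0.7206
red: (32 − 26)²/26 = 36/26 = 1.3846
Sum = 4.780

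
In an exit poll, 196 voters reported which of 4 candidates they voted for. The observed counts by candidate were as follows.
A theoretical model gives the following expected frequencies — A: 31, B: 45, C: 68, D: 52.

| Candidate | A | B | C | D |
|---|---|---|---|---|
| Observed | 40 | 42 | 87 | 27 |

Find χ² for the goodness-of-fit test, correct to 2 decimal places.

cat         O        E   (O−E)²/E
A          40       31      2.613
B          42       45      0.200
C          87       68      5.309
D          27       52     12.019
Sum = 20.14

20.14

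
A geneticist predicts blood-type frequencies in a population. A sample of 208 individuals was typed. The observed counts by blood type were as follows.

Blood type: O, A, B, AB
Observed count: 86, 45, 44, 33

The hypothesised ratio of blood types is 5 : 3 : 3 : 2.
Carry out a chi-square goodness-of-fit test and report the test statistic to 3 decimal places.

Ratio total = 13. Expected counts: 208×5/13 = 80, 208×3/13 = 48, 208×3/13 = 48, 208×2/13 = 32.
O: (86 − 80)²/80 = 36/80 = 0.4500
A: (45 − 48)²/48 = 9/48 = 0.1875
B: (44 − 48)²/48 = 16/48 = 0.3333
AB: (33 − 32)²/32 = 1/32 = 0.0313
Sum = 1.002

1.002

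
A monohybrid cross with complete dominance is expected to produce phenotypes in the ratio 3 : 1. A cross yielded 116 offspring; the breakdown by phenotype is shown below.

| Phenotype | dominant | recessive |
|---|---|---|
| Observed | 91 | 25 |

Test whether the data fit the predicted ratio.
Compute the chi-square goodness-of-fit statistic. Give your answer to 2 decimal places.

0.74

Ratio total = 4. Expected counts: 116×3/4 = 87, 116×1/4 = 29.
dominant: (91 − 87)²/87 = 16/87 = 0.184
recessive: (25 − 29)²/29 = 16/29 = 0.552
Sum = 0.74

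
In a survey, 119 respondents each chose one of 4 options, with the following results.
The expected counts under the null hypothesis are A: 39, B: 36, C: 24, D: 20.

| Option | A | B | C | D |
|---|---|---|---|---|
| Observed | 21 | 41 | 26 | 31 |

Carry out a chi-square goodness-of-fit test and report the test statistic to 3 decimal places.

cat         O        E   (O−E)²/E
A          21       39     8.3077
B          41       36     0.6944
C          26       24     0.1667
D          31       20     6.0500
Sum = 15.219

15.219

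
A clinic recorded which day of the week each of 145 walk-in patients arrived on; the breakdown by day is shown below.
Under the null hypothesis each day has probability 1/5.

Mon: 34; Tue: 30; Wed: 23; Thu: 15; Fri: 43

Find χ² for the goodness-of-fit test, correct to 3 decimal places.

Expected count for each of the 5 categories: 145/5 = 29.
Mon: (34 − 29)²/29 = 25/29 = 0.8621
Tue: (30 − 29)²/29 = 1/29 = 0.0345
Wed: (23 − 29)²/29 = 36/29 = 1.2414
Thu: (15 − 29)²/29 = 196/29 = 6.7586
Fri: (43 − 29)²/29 = 196/29 = 6.7586
Sum = 15.655

15.655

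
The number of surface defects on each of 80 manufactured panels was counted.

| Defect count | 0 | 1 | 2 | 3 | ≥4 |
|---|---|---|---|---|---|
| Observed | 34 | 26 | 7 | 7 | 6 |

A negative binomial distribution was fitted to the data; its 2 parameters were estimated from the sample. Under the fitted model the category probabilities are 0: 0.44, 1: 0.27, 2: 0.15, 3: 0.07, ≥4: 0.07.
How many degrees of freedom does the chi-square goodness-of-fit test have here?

2

There are k = 5 categories and 2 parameters estimated from the data, so df = 5 − 1 − 2 = 2.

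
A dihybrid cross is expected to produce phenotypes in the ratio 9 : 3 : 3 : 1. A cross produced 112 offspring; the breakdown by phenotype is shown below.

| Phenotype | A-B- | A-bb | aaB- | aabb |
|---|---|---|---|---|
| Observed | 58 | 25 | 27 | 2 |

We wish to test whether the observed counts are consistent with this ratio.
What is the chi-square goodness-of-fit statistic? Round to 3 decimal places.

Ratio total = 16. Expected counts: 112×9/16 = 63, 112×3/16 = 21, 112×3/16 = 21, 112×1/16 = 7.
cat         O        E   (O−E)²/E
A-B-       58       63     0.3968
A-bb       25       21     0.7619
aaB-       27       21     1.7143
aabb        2        7     3.5714
Sum = 6.444

6.444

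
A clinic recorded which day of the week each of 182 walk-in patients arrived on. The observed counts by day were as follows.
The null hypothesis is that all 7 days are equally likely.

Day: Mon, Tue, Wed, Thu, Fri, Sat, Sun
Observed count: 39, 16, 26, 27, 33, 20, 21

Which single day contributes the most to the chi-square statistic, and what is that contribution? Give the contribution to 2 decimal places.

Mon, 6.50

Under H₀ each category has probability 1/7, so each expected count is 182/7 = 26.
Mon: (39 − 26)²/26 = 169/26 = 6.500
Tue: (16 − 26)²/26 = 100/26 = 3.846
Wed: (26 − 26)²/26 = 0/26 = 0.000
Thu: (27 − 26)²/26 = 1/26 = 0.038
Fri: (33 − 26)²/26 = 49/26 = 1.885
Sat: (20 − 26)²/26 = 36/26 = 1.385
Sun: (21 − 26)²/26 = 25/26 = 0.962
The largest term is for Mon: 6.50.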